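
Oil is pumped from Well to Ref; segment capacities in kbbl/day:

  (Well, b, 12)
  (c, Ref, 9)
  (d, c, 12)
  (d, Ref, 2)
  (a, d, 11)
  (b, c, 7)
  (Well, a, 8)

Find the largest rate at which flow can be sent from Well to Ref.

Augment Well→a→d→Ref: bottleneck 2, flow now 2.
Augment Well→b→c→Ref: bottleneck 7, flow now 9.
Augment Well→a→d→c→Ref: bottleneck 2, flow now 11.
No augmenting path remains; maximum flow = 11.
In the residual graph, reachable from Well: {Well, a, b, c, d}.
Min-cut edges: c→Ref (9), d→Ref (2); capacity 9 + 2 = 11.
This cut is saturated, so no flow can exceed 11.

11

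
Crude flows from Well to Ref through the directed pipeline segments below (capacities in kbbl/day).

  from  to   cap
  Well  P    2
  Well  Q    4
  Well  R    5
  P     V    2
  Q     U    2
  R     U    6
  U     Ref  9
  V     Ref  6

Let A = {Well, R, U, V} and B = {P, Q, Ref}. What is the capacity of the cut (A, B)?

Edges leaving {Well, R, U, V}: Well→P (2), Well→Q (4), U→Ref (9), V→Ref (6).
Cut capacity = 2 + 4 + 9 + 6 = 21.

21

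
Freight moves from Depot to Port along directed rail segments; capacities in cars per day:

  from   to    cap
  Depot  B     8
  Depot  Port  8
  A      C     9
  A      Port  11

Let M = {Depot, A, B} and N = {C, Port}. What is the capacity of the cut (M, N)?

Edges leaving {Depot, A, B}: Depot→Port (8), A→C (9), A→Port (11).
Cut capacity = 8 + 9 + 11 = 28.

28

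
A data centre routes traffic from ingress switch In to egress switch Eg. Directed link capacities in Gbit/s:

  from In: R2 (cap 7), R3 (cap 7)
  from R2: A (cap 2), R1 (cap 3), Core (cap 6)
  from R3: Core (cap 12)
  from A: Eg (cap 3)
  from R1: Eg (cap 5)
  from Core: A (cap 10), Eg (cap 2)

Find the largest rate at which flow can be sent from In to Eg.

Augment In→R2→A→Eg: bottleneck 2, flow now 2.
Augment In→R2→R1→Eg: bottleneck 3, flow now 5.
Augment In→R2→Core→Eg: bottleneck 2, flow now 7.
Augment In→R3→Core→A→Eg: bottleneck 1, flow now 8.
No augmenting path remains; maximum flow = 8.
In the residual graph, reachable from In: {In, R2, R3, A, Core}.
Min-cut edges: R2→R1 (3), A→Eg (3), Core→Eg (2); capacity 3 + 3 + 2 = 8.
This cut is saturated, so no flow can exceed 8.

8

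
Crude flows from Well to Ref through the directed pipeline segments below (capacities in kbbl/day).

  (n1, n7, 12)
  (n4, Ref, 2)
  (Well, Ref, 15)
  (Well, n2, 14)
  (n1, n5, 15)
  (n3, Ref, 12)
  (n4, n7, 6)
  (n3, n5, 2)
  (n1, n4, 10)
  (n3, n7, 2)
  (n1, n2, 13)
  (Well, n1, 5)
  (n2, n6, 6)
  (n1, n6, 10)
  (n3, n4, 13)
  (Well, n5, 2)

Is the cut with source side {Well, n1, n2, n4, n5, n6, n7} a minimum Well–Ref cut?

Given cut capacity: 15 + 2 = 17.
Augment Well→Ref: bottleneck 15, flow now 15.
Augment Well→n1→n4→Ref: bottleneck 2, flow now 17.
No augmenting path remains; maximum flow = 17.
Cut capacity 17 equals the max flow, so it is a minimum cut.

Yes — it is a minimum cut (capacity 17).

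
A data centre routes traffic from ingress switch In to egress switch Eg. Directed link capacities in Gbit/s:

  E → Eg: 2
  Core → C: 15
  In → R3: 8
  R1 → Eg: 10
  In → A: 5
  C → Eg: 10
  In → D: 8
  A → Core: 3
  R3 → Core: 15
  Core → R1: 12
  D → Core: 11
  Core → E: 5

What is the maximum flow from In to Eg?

Augment In→A→Core→R1→Eg: bottleneck 3, flow now 3.
Augment In→R3→Core→R1→Eg: bottleneck 7, flow now 10.
Augment In→R3→Core→E→Eg: bottleneck 1, flow now 11.
Augment In→D→Core→E→Eg: bottleneck 1, flow now 12.
Augment In→D→Core→C→Eg: bottleneck 7, flow now 19.
No augmenting path remains; maximum flow = 19.
In the residual graph, reachable from In: {In, A}.
Min-cut edges: In→R3 (8), In→D (8), A→Core (3); capacity 8 + 8 + 3 = 19.
This cut is saturated, so no flow can exceed 19.

19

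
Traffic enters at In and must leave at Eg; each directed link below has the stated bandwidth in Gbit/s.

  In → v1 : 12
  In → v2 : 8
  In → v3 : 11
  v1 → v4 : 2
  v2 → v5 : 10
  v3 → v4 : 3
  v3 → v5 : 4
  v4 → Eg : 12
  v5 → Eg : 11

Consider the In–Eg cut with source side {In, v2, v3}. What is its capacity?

Edges leaving {In, v2, v3}: In→v1 (12), v2→v5 (10), v3→v4 (3), v3→v5 (4).
Cut capacity = 12 + 10 + 3 + 4 = 29.

29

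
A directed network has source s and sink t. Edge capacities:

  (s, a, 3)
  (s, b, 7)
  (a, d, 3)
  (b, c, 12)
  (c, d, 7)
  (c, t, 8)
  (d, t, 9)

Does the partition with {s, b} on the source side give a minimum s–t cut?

Given cut capacity: 3 + 12 = 15.
Augment s→a→d→t: bottleneck 3, flow now 3.
Augment s→b→c→t: bottleneck 7, flow now 10.
No augmenting path remains; maximum flow = 10.
In the residual graph, reachable from s: {s}.
Min-cut edges: s→a (3), s→b (7); capacity 3 + 7 = 10.
Cut capacity 15 exceeds the max flow 10, so it is not minimum.

No — its capacity is 15, but the minimum cut has capacity 10.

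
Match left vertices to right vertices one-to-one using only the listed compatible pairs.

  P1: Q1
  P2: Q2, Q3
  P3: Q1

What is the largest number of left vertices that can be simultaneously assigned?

2

Unit-capacity flow: source→left, listed edges, right→sink; max matching = max flow.
Augmenting path P1→Q1 (+1); matched 1.
Augmenting path P2→Q2 (+1); matched 2.
No augmenting path remains; maximum matching = 2.
König certificate: {P2, Q1} is a vertex cover of size 2 (every listed pair touches it), so no matching can be larger.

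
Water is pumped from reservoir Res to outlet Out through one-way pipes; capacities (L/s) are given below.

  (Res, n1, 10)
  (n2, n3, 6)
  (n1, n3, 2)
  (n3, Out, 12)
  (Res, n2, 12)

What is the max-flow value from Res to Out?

8

Augment Res→n1→n3→Out: bottleneck 2, flow now 2.
Augment Res→n2→n3→Out: bottleneck 6, flow now 8.
No augmenting path remains; maximum flow = 8.
In the residual graph, reachable from Res: {Res, n1, n2}.
Min-cut edges: n1→n3 (2), n2→n3 (6); capacity 2 + 6 = 8.
This cut is saturated, so no flow can exceed 8.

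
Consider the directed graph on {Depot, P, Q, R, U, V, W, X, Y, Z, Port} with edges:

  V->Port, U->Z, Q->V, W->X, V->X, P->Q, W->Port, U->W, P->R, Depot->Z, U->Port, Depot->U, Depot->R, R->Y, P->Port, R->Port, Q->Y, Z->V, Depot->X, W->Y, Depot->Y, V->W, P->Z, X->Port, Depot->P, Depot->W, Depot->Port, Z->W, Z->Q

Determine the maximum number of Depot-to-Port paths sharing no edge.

7

Assign every edge capacity 1; by Menger, the answer equals the max flow.
Path Depot→Port (+1); total 1.
Path Depot→P→Port (+1); total 2.
Path Depot→R→Port (+1); total 3.
Path Depot→U→Port (+1); total 4.
Path Depot→W→Port (+1); total 5.
Path Depot→X→Port (+1); total 6.
Path Depot→Z→V→Port (+1); total 7.
No residual Depot→Port path; max flow = 7.
Certifying cut of size 7: {Depot→P, Depot→Port, Depot→R, Depot→U, Depot→W, Depot→X, Depot→Z}.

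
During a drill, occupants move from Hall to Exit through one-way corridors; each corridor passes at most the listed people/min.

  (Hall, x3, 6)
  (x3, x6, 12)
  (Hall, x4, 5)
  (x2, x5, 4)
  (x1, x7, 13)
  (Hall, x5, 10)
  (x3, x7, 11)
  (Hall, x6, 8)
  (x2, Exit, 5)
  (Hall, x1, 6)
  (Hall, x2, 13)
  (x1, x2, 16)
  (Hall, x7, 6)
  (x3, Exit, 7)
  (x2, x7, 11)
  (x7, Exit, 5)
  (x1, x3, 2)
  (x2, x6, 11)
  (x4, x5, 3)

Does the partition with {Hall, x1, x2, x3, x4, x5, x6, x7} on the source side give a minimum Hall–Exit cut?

Given cut capacity: 5 + 7 + 5 = 17.
Augment Hall→x2→Exit: bottleneck 5, flow now 5.
Augment Hall→x3→Exit: bottleneck 6, flow now 11.
Augment Hall→x7→Exit: bottleneck 5, flow now 16.
Augment Hall→x1→x3→Exit: bottleneck 1, flow now 17.
No augmenting path remains; maximum flow = 17.
Cut capacity 17 equals the max flow, so it is a minimum cut.

Yes — it is a minimum cut (capacity 17).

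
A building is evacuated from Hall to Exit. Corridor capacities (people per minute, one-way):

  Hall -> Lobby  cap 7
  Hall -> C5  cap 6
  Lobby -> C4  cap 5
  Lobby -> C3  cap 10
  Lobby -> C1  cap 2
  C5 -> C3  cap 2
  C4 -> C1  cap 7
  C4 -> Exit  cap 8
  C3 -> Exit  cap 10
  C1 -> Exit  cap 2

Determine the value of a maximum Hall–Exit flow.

Augment Hall→Lobby→C4→Exit: bottleneck 5, flow now 5.
Augment Hall→Lobby→C3→Exit: bottleneck 2, flow now 7.
Augment Hall→C5→C3→Exit: bottleneck 2, flow now 9.
No augmenting path remains; maximum flow = 9.
In the residual graph, reachable from Hall: {Hall, C5}.
Min-cut edges: Hall→Lobby (7), C5→C3 (2); capacity 7 + 2 = 9.
This cut is saturated, so no flow can exceed 9.

9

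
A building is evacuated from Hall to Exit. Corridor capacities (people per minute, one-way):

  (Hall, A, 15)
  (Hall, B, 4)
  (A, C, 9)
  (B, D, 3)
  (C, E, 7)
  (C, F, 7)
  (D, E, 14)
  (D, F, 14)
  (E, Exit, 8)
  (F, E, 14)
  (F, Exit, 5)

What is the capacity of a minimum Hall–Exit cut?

12

Augment Hall→A→C→E→Exit: bottleneck 7, flow now 7.
Augment Hall→A→C→F→Exit: bottleneck 2, flow now 9.
Augment Hall→B→D→E→Exit: bottleneck 1, flow now 10.
Augment Hall→B→D→F→Exit: bottleneck 2, flow now 12.
No augmenting path remains; maximum flow = 12.
By max-flow min-cut, the minimum cut capacity equals the max flow.
In the residual graph, reachable from Hall: {Hall, A, B}.
Min-cut edges: A→C (9), B→D (3); capacity 9 + 3 = 12.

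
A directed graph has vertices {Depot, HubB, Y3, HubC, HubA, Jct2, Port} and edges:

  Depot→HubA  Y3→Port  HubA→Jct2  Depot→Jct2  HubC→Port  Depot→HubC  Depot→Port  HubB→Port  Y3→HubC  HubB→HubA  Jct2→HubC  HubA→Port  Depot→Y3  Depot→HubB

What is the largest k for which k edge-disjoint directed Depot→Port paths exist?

5

Assign every edge capacity 1; by Menger, the answer equals the max flow.
Path Depot→Port (+1); total 1.
Path Depot→HubB→Port (+1); total 2.
Path Depot→Y3→Port (+1); total 3.
Path Depot→HubC→Port (+1); total 4.
Path Depot→HubA→Port (+1); total 5.
No residual Depot→Port path; max flow = 5.
Certifying cut of size 5: {Depot→HubA, Depot→HubB, Depot→Port, Depot→Y3, HubC→Port}.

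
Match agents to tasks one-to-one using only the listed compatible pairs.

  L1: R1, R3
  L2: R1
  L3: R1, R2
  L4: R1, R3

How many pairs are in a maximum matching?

3

Unit-capacity flow: source→left, listed edges, right→sink; max matching = max flow.
Augmenting path L1→R1 (+1); matched 1.
Augmenting path L3→R2 (+1); matched 2.
Augmenting path L4→R3 (+1); matched 3.
No augmenting path remains; maximum matching = 3.
König certificate: {L3, R1, R3} is a vertex cover of size 3 (every listed pair touches it), so no matching can be larger.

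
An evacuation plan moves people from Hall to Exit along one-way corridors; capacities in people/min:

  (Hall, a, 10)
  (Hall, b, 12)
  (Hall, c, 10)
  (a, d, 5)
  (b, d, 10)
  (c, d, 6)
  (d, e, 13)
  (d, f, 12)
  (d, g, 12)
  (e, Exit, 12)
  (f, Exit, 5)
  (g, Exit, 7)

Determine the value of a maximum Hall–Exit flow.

Augment Hall→a→d→e→Exit: bottleneck 5, flow now 5.
Augment Hall→b→d→e→Exit: bottleneck 7, flow now 12.
Augment Hall→b→d→f→Exit: bottleneck 3, flow now 15.
Augment Hall→c→d→f→Exit: bottleneck 2, flow now 17.
Augment Hall→c→d→g→Exit: bottleneck 4, flow now 21.
No augmenting path remains; maximum flow = 21.
In the residual graph, reachable from Hall: {Hall, a, b, c}.
Min-cut edges: a→d (5), b→d (10), c→d (6); capacity 5 + 10 + 6 = 21.
This cut is saturated, so no flow can exceed 21.

21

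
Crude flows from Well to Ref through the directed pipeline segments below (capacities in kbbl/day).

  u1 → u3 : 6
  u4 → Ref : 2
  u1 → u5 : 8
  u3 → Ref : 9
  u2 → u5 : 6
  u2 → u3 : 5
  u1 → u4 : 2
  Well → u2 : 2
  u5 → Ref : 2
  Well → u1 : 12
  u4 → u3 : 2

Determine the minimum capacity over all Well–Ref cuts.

12

Augment Well→u1→u3→Ref: bottleneck 6, flow now 6.
Augment Well→u1→u4→Ref: bottleneck 2, flow now 8.
Augment Well→u1→u5→Ref: bottleneck 2, flow now 10.
Augment Well→u2→u3→Ref: bottleneck 2, flow now 12.
No augmenting path remains; maximum flow = 12.
By max-flow min-cut, the minimum cut capacity equals the max flow.
In the residual graph, reachable from Well: {Well, u1, u5}.
Min-cut edges: Well→u2 (2), u1→u3 (6), u1→u4 (2), u5→Ref (2); capacity 2 + 6 + 2 + 2 = 12.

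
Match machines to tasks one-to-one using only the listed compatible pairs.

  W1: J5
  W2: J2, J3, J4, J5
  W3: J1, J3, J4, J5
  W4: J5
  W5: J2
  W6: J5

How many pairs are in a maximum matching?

4

Unit-capacity flow: source→left, listed edges, right→sink; max matching = max flow.
Augmenting path W1→J5 (+1); matched 1.
Augmenting path W2→J2 (+1); matched 2.
Augmenting path W3→J1 (+1); matched 3.
Augmenting path W5→J2→W2→J3 (+1); matched 4.
No augmenting path remains; maximum matching = 4.
König certificate: {W2, W3, W5, J5} is a vertex cover of size 4 (every listed pair touches it), so no matching can be larger.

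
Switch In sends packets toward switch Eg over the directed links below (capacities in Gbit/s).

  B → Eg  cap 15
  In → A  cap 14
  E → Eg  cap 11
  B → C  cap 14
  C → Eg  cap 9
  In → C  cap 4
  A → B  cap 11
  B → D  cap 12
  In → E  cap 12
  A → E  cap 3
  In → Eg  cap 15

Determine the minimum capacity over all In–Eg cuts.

Augment In→Eg: bottleneck 15, flow now 15.
Augment In→C→Eg: bottleneck 4, flow now 19.
Augment In→E→Eg: bottleneck 11, flow now 30.
Augment In→A→B→Eg: bottleneck 11, flow now 41.
No augmenting path remains; maximum flow = 41.
By max-flow min-cut, the minimum cut capacity equals the max flow.
In the residual graph, reachable from In: {In, A, E}.
Min-cut edges: In→C (4), In→Eg (15), A→B (11), E→Eg (11); capacity 4 + 15 + 11 + 11 = 41.

41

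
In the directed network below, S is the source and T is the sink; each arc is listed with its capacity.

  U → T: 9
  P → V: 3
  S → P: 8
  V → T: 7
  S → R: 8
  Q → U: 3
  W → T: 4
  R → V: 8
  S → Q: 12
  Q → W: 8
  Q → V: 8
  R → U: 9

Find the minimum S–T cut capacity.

Augment S→P→V→T: bottleneck 3, flow now 3.
Augment S→Q→U→T: bottleneck 3, flow now 6.
Augment S→Q→V→T: bottleneck 4, flow now 10.
Augment S→Q→W→T: bottleneck 4, flow now 14.
Augment S→R→U→T: bottleneck 6, flow now 20.
No augmenting path remains; maximum flow = 20.
By max-flow min-cut, the minimum cut capacity equals the max flow.
In the residual graph, reachable from S: {S, P, Q, R, U, V, W}.
Min-cut edges: U→T (9), V→T (7), W→T (4); capacity 9 + 7 + 4 = 20.

20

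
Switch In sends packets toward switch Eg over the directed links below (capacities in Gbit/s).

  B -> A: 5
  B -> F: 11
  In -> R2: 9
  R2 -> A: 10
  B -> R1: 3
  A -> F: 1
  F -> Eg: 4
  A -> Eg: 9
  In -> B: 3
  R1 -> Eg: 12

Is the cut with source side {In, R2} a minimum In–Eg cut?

No — its capacity is 13, but the minimum cut has capacity 12.

Given cut capacity: 3 + 10 = 13.
Augment In→B→F→Eg: bottleneck 3, flow now 3.
Augment In→R2→A→Eg: bottleneck 9, flow now 12.
No augmenting path remains; maximum flow = 12.
In the residual graph, reachable from In: {In}.
Min-cut edges: In→B (3), In→R2 (9); capacity 3 + 9 = 12.
Cut capacity 13 exceeds the max flow 12, so it is not minimum.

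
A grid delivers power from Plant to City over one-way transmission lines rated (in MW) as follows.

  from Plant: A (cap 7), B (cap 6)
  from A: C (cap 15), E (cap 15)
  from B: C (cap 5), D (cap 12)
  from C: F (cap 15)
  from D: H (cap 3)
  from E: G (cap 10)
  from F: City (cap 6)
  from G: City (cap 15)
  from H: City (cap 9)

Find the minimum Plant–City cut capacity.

Augment Plant→A→C→F→City: bottleneck 6, flow now 6.
Augment Plant→A→E→G→City: bottleneck 1, flow now 7.
Augment Plant→B→D→H→City: bottleneck 3, flow now 10.
Augment Plant→B→C→A→E→G→City: bottleneck 3, flow now 13. (uses reverse residual edge)
No augmenting path remains; maximum flow = 13.
By max-flow min-cut, the minimum cut capacity equals the max flow.
In the residual graph, reachable from Plant: {Plant}.
Min-cut edges: Plant→A (7), Plant→B (6); capacity 7 + 6 = 13.

13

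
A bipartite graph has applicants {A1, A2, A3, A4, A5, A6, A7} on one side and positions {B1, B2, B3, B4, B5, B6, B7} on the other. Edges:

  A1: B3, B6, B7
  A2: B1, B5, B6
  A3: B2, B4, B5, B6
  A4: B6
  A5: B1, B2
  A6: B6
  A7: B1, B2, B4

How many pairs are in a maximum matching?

6

Unit-capacity flow: source→left, listed edges, right→sink; max matching = max flow.
Augmenting path A1→B3 (+1); matched 1.
Augmenting path A2→B1 (+1); matched 2.
Augmenting path A3→B2 (+1); matched 3.
Augmenting path A4→B6 (+1); matched 4.
Augmenting path A7→B4 (+1); matched 5.
Augmenting path A5→B1→A2→B5 (+1); matched 6.
No augmenting path remains; maximum matching = 6.
König certificate: {A1, A2, A3, A5, A7, B6} is a vertex cover of size 6 (every listed pair touches it), so no matching can be larger.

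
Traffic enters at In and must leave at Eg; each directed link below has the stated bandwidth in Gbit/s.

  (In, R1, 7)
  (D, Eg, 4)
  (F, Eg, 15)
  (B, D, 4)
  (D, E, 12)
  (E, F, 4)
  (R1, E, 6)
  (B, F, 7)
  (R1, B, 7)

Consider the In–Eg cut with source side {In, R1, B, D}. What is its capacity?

29

Edges leaving {In, R1, B, D}: R1→E (6), B→F (7), D→E (12), D→Eg (4).
Cut capacity = 6 + 7 + 12 + 4 = 29.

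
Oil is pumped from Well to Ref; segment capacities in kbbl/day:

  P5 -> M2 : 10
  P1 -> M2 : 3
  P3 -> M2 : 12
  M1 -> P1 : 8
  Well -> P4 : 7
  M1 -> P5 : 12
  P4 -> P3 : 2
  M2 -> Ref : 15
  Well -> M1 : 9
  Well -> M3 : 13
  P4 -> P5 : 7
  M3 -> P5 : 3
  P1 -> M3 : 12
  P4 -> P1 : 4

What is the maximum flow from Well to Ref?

Augment Well→M1→P5→M2→Ref: bottleneck 9, flow now 9.
Augment Well→M3→P5→M2→Ref: bottleneck 1, flow now 10.
Augment Well→P4→P1→M2→Ref: bottleneck 3, flow now 13.
Augment Well→P4→P3→M2→Ref: bottleneck 2, flow now 15.
No augmenting path remains; maximum flow = 15.
In the residual graph, reachable from Well: {Well, M1, M3, P4, P5, P1}.
Min-cut edges: P4→P3 (2), P5→M2 (10), P1→M2 (3); capacity 2 + 10 + 3 = 15.
This cut is saturated, so no flow can exceed 15.

15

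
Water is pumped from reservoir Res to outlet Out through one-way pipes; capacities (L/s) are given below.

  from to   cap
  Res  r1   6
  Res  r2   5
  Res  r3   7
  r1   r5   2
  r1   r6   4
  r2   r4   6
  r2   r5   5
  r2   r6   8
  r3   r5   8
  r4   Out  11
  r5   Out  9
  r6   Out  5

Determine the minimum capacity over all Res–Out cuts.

18

Augment Res→r1→r5→Out: bottleneck 2, flow now 2.
Augment Res→r1→r6→Out: bottleneck 4, flow now 6.
Augment Res→r2→r4→Out: bottleneck 5, flow now 11.
Augment Res→r3→r5→Out: bottleneck 7, flow now 18.
No augmenting path remains; maximum flow = 18.
By max-flow min-cut, the minimum cut capacity equals the max flow.
In the residual graph, reachable from Res: {Res}.
Min-cut edges: Res→r1 (6), Res→r2 (5), Res→r3 (7); capacity 6 + 5 + 7 = 18.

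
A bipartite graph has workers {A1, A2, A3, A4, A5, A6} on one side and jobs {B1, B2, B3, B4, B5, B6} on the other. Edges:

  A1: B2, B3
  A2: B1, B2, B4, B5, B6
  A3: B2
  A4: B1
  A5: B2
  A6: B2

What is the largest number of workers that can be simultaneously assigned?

Unit-capacity flow: source→left, listed edges, right→sink; max matching = max flow.
Augmenting path A1→B2 (+1); matched 1.
Augmenting path A2→B1 (+1); matched 2.
Augmenting path A3→B2→A1→B3 (+1); matched 3.
Augmenting path A4→B1→A2→B4 (+1); matched 4.
No augmenting path remains; maximum matching = 4.
König certificate: {A1, A2, A4, B2} is a vertex cover of size 4 (every listed pair touches it), so no matching can be larger.

4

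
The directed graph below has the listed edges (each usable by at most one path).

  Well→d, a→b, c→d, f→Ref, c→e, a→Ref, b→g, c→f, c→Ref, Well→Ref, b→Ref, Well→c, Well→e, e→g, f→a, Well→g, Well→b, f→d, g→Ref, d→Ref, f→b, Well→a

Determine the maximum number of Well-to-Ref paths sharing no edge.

Assign every edge capacity 1; by Menger, the answer equals the max flow.
Path Well→Ref (+1); total 1.
Path Well→a→Ref (+1); total 2.
Path Well→b→Ref (+1); total 3.
Path Well→c→Ref (+1); total 4.
Path Well→d→Ref (+1); total 5.
Path Well→g→Ref (+1); total 6.
No residual Well→Ref path; max flow = 6.
Certifying cut of size 6: {Well→Ref, Well→a, Well→b, Well→c, Well→d, g→Ref}.

6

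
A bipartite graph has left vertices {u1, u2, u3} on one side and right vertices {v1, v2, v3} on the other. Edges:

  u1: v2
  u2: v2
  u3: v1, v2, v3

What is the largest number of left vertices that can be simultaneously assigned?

2

Unit-capacity flow: source→left, listed edges, right→sink; max matching = max flow.
Augmenting path u1→v2 (+1); matched 1.
Augmenting path u3→v1 (+1); matched 2.
No augmenting path remains; maximum matching = 2.
König certificate: {u3, v2} is a vertex cover of size 2 (every listed pair touches it), so no matching can be larger.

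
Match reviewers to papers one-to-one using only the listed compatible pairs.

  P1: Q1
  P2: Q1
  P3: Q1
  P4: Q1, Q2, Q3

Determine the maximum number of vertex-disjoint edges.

2

Unit-capacity flow: source→left, listed edges, right→sink; max matching = max flow.
Augmenting path P1→Q1 (+1); matched 1.
Augmenting path P4→Q2 (+1); matched 2.
No augmenting path remains; maximum matching = 2.
König certificate: {P4, Q1} is a vertex cover of size 2 (every listed pair touches it), so no matching can be larger.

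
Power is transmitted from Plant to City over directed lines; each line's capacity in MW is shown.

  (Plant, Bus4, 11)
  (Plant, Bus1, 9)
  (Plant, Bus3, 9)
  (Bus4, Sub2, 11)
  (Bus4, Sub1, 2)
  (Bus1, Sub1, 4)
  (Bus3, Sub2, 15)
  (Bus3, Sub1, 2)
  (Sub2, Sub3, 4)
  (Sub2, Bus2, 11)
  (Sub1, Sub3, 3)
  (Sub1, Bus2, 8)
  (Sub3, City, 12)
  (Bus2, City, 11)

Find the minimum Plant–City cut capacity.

18

Augment Plant→Bus4→Sub2→Sub3→City: bottleneck 4, flow now 4.
Augment Plant→Bus4→Sub2→Bus2→City: bottleneck 7, flow now 11.
Augment Plant→Bus1→Sub1→Sub3→City: bottleneck 3, flow now 14.
Augment Plant→Bus1→Sub1→Bus2→City: bottleneck 1, flow now 15.
Augment Plant→Bus3→Sub2→Bus2→City: bottleneck 3, flow now 18.
No augmenting path remains; maximum flow = 18.
By max-flow min-cut, the minimum cut capacity equals the max flow.
In the residual graph, reachable from Plant: {Plant, Bus4, Bus1, Bus3, Sub2, Sub1, Bus2}.
Min-cut edges: Sub2→Sub3 (4), Sub1→Sub3 (3), Bus2→City (11); capacity 4 + 3 + 11 = 18.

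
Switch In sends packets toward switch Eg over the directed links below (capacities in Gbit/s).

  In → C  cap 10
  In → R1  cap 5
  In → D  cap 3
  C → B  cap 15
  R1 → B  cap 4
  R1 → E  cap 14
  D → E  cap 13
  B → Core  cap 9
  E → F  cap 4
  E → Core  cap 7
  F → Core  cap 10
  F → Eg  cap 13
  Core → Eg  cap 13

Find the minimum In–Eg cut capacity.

Augment In→C→B→Core→Eg: bottleneck 9, flow now 9.
Augment In→R1→E→F→Eg: bottleneck 4, flow now 13.
Augment In→R1→E→Core→Eg: bottleneck 1, flow now 14.
Augment In→D→E→Core→Eg: bottleneck 3, flow now 17.
No augmenting path remains; maximum flow = 17.
By max-flow min-cut, the minimum cut capacity equals the max flow.
In the residual graph, reachable from In: {In, C, B}.
Min-cut edges: In→R1 (5), In→D (3), B→Core (9); capacity 5 + 3 + 9 = 17.

17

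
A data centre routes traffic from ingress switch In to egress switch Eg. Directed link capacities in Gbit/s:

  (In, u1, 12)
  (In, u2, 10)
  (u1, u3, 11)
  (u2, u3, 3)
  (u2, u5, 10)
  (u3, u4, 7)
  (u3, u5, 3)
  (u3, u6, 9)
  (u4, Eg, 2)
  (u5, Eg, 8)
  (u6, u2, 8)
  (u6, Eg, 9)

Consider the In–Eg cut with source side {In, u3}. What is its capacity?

Edges leaving {In, u3}: In→u1 (12), In→u2 (10), u3→u4 (7), u3→u5 (3), u3→u6 (9).
Cut capacity = 12 + 10 + 7 + 3 + 9 = 41.

41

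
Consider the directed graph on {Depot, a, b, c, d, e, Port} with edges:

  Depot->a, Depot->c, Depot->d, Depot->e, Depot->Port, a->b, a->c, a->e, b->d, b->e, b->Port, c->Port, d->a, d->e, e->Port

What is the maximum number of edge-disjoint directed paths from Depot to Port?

Assign every edge capacity 1; by Menger, the answer equals the max flow.
Path Depot→Port (+1); total 1.
Path Depot→c→Port (+1); total 2.
Path Depot→e→Port (+1); total 3.
Path Depot→a→b→Port (+1); total 4.
No residual Depot→Port path; max flow = 4.
Certifying cut of size 4: {Depot→Port, a→b, c→Port, e→Port}.

4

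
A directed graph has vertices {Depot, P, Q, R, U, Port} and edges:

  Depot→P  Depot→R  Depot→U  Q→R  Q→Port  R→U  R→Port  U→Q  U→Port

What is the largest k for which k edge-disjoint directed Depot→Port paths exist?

2

Assign every edge capacity 1; by Menger, the answer equals the max flow.
Path Depot→R→Port (+1); total 1.
Path Depot→U→Port (+1); total 2.
No residual Depot→Port path; max flow = 2.
Certifying cut of size 2: {Depot→R, Depot→U}.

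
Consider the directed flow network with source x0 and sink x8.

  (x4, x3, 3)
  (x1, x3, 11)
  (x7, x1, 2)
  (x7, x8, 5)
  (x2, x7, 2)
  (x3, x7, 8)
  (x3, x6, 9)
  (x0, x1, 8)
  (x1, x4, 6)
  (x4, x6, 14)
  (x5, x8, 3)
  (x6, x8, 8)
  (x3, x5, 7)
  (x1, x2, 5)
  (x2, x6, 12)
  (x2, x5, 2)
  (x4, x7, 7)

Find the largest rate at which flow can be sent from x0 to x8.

8

Augment x0→x1→x2→x5→x8: bottleneck 2, flow now 2.
Augment x0→x1→x2→x6→x8: bottleneck 3, flow now 5.
Augment x0→x1→x3→x5→x8: bottleneck 1, flow now 6.
Augment x0→x1→x3→x6→x8: bottleneck 2, flow now 8.
No augmenting path remains; maximum flow = 8.
In the residual graph, reachable from x0: {x0}.
Min-cut edges: x0→x1 (8); capacity 8 = 8.
This cut is saturated, so no flow can exceed 8.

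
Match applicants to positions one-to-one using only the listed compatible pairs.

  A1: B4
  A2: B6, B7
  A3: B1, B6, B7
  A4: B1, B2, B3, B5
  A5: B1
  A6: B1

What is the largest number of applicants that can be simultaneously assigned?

Unit-capacity flow: source→left, listed edges, right→sink; max matching = max flow.
Augmenting path A1→B4 (+1); matched 1.
Augmenting path A2→B6 (+1); matched 2.
Augmenting path A3→B1 (+1); matched 3.
Augmenting path A4→B2 (+1); matched 4.
Augmenting path A5→B1→A3→B7 (+1); matched 5.
No augmenting path remains; maximum matching = 5.
König certificate: {A1, A2, A3, A4, B1} is a vertex cover of size 5 (every listed pair touches it), so no matching can be larger.

5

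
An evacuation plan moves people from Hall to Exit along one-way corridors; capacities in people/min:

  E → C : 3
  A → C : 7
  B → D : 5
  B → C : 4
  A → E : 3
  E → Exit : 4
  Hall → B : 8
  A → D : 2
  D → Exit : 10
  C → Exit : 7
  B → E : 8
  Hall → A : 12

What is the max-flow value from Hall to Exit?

18

Augment Hall→A→C→Exit: bottleneck 7, flow now 7.
Augment Hall→A→D→Exit: bottleneck 2, flow now 9.
Augment Hall→A→E→Exit: bottleneck 3, flow now 12.
Augment Hall→B→D→Exit: bottleneck 5, flow now 17.
Augment Hall→B→E→Exit: bottleneck 1, flow now 18.
No augmenting path remains; maximum flow = 18.
In the residual graph, reachable from Hall: {Hall, A, B, C, E}.
Min-cut edges: A→D (2), B→D (5), C→Exit (7), E→Exit (4); capacity 2 + 5 + 7 + 4 = 18.
This cut is saturated, so no flow can exceed 18.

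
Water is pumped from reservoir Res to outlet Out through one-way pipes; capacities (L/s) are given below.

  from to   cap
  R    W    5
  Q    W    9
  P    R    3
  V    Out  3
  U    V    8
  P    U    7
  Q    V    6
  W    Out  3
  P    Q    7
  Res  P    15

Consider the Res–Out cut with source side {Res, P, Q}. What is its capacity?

25

Edges leaving {Res, P, Q}: P→R (3), P→U (7), Q→V (6), Q→W (9).
Cut capacity = 3 + 7 + 6 + 9 = 25.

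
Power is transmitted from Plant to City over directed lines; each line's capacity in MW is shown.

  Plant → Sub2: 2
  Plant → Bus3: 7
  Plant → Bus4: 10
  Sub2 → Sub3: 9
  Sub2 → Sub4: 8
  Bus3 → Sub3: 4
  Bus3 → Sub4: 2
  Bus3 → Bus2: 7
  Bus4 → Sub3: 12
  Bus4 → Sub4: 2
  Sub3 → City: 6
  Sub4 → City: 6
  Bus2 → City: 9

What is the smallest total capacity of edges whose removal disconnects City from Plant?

17

Augment Plant→Sub2→Sub3→City: bottleneck 2, flow now 2.
Augment Plant→Bus3→Sub3→City: bottleneck 4, flow now 6.
Augment Plant→Bus3→Sub4→City: bottleneck 2, flow now 8.
Augment Plant→Bus3→Bus2→City: bottleneck 1, flow now 9.
Augment Plant→Bus4→Sub4→City: bottleneck 2, flow now 11.
Augment Plant→Bus4→Sub3→Sub2→Sub4→City: bottleneck 2, flow now 13. (uses reverse residual edge)
Augment Plant→Bus4→Sub3→Bus3→Bus2→City: bottleneck 4, flow now 17. (uses reverse residual edge)
No augmenting path remains; maximum flow = 17.
By max-flow min-cut, the minimum cut capacity equals the max flow.
In the residual graph, reachable from Plant: {Plant, Bus4, Sub3}.
Min-cut edges: Plant→Sub2 (2), Plant→Bus3 (7), Bus4→Sub4 (2), Sub3→City (6); capacity 2 + 7 + 2 + 6 = 17.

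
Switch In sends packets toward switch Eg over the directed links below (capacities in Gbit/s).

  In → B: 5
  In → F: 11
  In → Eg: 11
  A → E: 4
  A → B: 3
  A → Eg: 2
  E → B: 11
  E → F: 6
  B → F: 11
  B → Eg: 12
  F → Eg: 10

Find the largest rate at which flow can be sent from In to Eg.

26

Augment In→Eg: bottleneck 11, flow now 11.
Augment In→B→Eg: bottleneck 5, flow now 16.
Augment In→F→Eg: bottleneck 10, flow now 26.
No augmenting path remains; maximum flow = 26.
In the residual graph, reachable from In: {In, F}.
Min-cut edges: In→B (5), In→Eg (11), F→Eg (10); capacity 5 + 11 + 10 = 26.
This cut is saturated, so no flow can exceed 26.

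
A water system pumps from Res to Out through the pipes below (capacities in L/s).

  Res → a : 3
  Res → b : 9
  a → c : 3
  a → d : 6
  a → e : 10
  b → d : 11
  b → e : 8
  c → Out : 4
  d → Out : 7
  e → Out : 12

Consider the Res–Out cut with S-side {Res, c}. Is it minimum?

No — its capacity is 16, but the minimum cut has capacity 12.

Given cut capacity: 3 + 9 + 4 = 16.
Augment Res→a→c→Out: bottleneck 3, flow now 3.
Augment Res→b→d→Out: bottleneck 7, flow now 10.
Augment Res→b→e→Out: bottleneck 2, flow now 12.
No augmenting path remains; maximum flow = 12.
In the residual graph, reachable from Res: {Res}.
Min-cut edges: Res→a (3), Res→b (9); capacity 3 + 9 = 12.
Cut capacity 16 exceeds the max flow 12, so it is not minimum.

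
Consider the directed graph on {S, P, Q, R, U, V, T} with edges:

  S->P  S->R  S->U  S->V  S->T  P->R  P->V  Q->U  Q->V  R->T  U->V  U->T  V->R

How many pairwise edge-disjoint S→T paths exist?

Assign every edge capacity 1; by Menger, the answer equals the max flow.
Path S→T (+1); total 1.
Path S→R→T (+1); total 2.
Path S→U→T (+1); total 3.
No residual S→T path; max flow = 3.
Certifying cut of size 3: {R→T, S→T, S→U}.

3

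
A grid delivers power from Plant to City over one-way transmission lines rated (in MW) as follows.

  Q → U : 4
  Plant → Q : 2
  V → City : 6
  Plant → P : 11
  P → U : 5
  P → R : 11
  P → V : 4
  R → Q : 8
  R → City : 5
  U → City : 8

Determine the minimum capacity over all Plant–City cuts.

13

Augment Plant→P→R→City: bottleneck 5, flow now 5.
Augment Plant→P→U→City: bottleneck 5, flow now 10.
Augment Plant→P→V→City: bottleneck 1, flow now 11.
Augment Plant→Q→U→City: bottleneck 2, flow now 13.
No augmenting path remains; maximum flow = 13.
By max-flow min-cut, the minimum cut capacity equals the max flow.
In the residual graph, reachable from Plant: {Plant}.
Min-cut edges: Plant→P (11), Plant→Q (2); capacity 11 + 2 = 13.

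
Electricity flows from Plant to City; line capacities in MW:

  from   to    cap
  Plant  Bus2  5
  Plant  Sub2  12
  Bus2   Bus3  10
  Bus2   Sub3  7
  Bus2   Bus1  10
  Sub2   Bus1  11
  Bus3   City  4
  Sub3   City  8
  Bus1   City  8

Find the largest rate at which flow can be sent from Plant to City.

Augment Plant→Bus2→Bus3→City: bottleneck 4, flow now 4.
Augment Plant→Bus2→Sub3→City: bottleneck 1, flow now 5.
Augment Plant→Sub2→Bus1→City: bottleneck 8, flow now 13.
No augmenting path remains; maximum flow = 13.
In the residual graph, reachable from Plant: {Plant, Sub2, Bus1}.
Min-cut edges: Plant→Bus2 (5), Bus1→City (8); capacity 5 + 8 = 13.
This cut is saturated, so no flow can exceed 13.

13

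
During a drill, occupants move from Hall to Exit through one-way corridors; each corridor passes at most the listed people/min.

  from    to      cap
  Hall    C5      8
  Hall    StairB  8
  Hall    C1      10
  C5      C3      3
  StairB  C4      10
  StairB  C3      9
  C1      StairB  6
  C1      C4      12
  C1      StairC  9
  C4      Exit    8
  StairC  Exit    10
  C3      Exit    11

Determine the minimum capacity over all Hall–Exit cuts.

Augment Hall→C5→C3→Exit: bottleneck 3, flow now 3.
Augment Hall→StairB→C4→Exit: bottleneck 8, flow now 11.
Augment Hall→C1→StairC→Exit: bottleneck 9, flow now 20.
Augment Hall→C1→StairB→C3→Exit: bottleneck 1, flow now 21.
No augmenting path remains; maximum flow = 21.
By max-flow min-cut, the minimum cut capacity equals the max flow.
In the residual graph, reachable from Hall: {Hall, C5}.
Min-cut edges: Hall→StairB (8), Hall→C1 (10), C5→C3 (3); capacity 8 + 10 + 3 = 21.

21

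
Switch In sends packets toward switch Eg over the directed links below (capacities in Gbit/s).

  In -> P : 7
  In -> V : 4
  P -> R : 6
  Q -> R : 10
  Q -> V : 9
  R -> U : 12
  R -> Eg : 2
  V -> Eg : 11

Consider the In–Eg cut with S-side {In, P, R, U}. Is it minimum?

Yes — it is a minimum cut (capacity 6).

Given cut capacity: 4 + 2 = 6.
Augment In→V→Eg: bottleneck 4, flow now 4.
Augment In→P→R→Eg: bottleneck 2, flow now 6.
No augmenting path remains; maximum flow = 6.
Cut capacity 6 equals the max flow, so it is a minimum cut.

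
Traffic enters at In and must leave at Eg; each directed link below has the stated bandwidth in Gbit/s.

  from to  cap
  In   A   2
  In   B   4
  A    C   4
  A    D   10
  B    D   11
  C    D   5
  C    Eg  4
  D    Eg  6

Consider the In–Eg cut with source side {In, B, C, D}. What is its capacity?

12

Edges leaving {In, B, C, D}: In→A (2), C→Eg (4), D→Eg (6).
Cut capacity = 2 + 4 + 6 = 12.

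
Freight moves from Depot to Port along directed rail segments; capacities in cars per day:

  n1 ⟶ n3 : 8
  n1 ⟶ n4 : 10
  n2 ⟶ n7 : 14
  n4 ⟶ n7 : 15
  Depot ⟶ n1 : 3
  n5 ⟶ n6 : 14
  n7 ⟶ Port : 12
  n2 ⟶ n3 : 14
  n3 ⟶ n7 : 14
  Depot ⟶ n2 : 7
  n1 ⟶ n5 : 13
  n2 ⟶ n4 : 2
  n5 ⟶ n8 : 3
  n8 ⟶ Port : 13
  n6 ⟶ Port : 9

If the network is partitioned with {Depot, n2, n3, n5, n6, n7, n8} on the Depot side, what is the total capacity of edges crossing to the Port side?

Edges leaving {Depot, n2, n3, n5, n6, n7, n8}: Depot→n1 (3), n2→n4 (2), n6→Port (9), n7→Port (12), n8→Port (13).
Cut capacity = 3 + 2 + 9 + 12 + 13 = 39.

39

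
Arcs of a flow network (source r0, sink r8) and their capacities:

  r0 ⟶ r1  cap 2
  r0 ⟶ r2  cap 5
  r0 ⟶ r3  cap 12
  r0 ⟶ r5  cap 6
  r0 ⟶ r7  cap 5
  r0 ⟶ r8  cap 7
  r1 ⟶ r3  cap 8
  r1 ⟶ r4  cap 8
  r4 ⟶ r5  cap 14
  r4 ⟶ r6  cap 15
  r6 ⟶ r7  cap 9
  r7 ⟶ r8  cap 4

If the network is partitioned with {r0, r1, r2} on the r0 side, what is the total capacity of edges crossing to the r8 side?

46

Edges leaving {r0, r1, r2}: r0→r3 (12), r0→r5 (6), r0→r7 (5), r0→r8 (7), r1→r3 (8), r1→r4 (8).
Cut capacity = 12 + 6 + 5 + 7 + 8 + 8 = 46.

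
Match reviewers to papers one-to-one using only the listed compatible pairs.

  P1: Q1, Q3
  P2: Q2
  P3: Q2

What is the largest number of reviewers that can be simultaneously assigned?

2

Unit-capacity flow: source→left, listed edges, right→sink; max matching = max flow.
Augmenting path P1→Q1 (+1); matched 1.
Augmenting path P2→Q2 (+1); matched 2.
No augmenting path remains; maximum matching = 2.
König certificate: {P1, Q2} is a vertex cover of size 2 (every listed pair touches it), so no matching can be larger.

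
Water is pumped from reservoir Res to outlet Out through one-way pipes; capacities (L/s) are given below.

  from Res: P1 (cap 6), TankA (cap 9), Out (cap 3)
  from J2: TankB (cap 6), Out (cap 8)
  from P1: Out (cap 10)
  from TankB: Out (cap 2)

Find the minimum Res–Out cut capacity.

Augment Res→Out: bottleneck 3, flow now 3.
Augment Res→P1→Out: bottleneck 6, flow now 9.
No augmenting path remains; maximum flow = 9.
By max-flow min-cut, the minimum cut capacity equals the max flow.
In the residual graph, reachable from Res: {Res, TankA}.
Min-cut edges: Res→P1 (6), Res→Out (3); capacity 6 + 3 = 9.

9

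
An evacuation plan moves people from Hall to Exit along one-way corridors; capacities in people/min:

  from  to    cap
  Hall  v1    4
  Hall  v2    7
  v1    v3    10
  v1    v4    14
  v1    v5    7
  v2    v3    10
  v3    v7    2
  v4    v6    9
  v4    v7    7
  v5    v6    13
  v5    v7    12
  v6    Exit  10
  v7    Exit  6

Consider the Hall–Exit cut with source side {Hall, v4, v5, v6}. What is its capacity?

40

Edges leaving {Hall, v4, v5, v6}: Hall→v1 (4), Hall→v2 (7), v4→v7 (7), v5→v7 (12), v6→Exit (10).
Cut capacity = 4 + 7 + 7 + 12 + 10 = 40.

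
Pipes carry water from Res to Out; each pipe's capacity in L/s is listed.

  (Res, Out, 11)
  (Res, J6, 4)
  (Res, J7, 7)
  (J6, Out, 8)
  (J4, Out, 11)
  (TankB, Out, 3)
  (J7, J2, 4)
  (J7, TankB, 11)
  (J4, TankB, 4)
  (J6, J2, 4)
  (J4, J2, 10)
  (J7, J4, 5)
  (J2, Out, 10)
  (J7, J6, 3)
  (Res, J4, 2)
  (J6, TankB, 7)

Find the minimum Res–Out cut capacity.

24

Augment Res→Out: bottleneck 11, flow now 11.
Augment Res→J6→Out: bottleneck 4, flow now 15.
Augment Res→J4→Out: bottleneck 2, flow now 17.
Augment Res→J7→J6→Out: bottleneck 3, flow now 20.
Augment Res→J7→J4→Out: bottleneck 4, flow now 24.
No augmenting path remains; maximum flow = 24.
By max-flow min-cut, the minimum cut capacity equals the max flow.
In the residual graph, reachable from Res: {Res}.
Min-cut edges: Res→J7 (7), Res→J6 (4), Res→J4 (2), Res→Out (11); capacity 7 + 4 + 2 + 11 = 24.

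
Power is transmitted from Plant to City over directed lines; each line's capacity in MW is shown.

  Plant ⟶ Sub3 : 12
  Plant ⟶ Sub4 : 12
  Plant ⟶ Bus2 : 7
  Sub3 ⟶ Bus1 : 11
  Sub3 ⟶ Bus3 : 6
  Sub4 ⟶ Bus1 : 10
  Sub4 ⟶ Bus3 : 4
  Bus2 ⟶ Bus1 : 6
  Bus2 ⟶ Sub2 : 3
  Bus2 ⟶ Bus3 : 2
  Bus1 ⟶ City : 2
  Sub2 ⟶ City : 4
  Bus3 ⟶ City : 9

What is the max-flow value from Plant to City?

14

Augment Plant→Sub3→Bus1→City: bottleneck 2, flow now 2.
Augment Plant→Sub3→Bus3→City: bottleneck 6, flow now 8.
Augment Plant→Sub4→Bus3→City: bottleneck 3, flow now 11.
Augment Plant→Bus2→Sub2→City: bottleneck 3, flow now 14.
No augmenting path remains; maximum flow = 14.
In the residual graph, reachable from Plant: {Plant, Sub3, Sub4, Bus2, Bus1, Bus3}.
Min-cut edges: Bus2→Sub2 (3), Bus1→City (2), Bus3→City (9); capacity 3 + 2 + 9 = 14.
This cut is saturated, so no flow can exceed 14.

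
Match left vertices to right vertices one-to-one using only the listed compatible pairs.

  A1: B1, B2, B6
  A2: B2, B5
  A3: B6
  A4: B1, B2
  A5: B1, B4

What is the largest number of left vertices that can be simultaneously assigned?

Unit-capacity flow: source→left, listed edges, right→sink; max matching = max flow.
Augmenting path A1→B1 (+1); matched 1.
Augmenting path A2→B2 (+1); matched 2.
Augmenting path A3→B6 (+1); matched 3.
Augmenting path A5→B4 (+1); matched 4.
Augmenting path A4→B2→A2→B5 (+1); matched 5.
No augmenting path remains; maximum matching = 5.
König certificate: {A1, A2, A3, A4, A5} is a vertex cover of size 5 (every listed pair touches it), so no matching can be larger.

5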